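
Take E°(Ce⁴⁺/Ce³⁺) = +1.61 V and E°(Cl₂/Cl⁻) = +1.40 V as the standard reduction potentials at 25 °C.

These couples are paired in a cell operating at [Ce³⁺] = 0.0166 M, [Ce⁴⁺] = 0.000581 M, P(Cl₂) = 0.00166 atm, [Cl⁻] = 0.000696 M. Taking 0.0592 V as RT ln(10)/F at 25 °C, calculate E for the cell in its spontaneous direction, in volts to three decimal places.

Ce⁴⁺/Ce³⁺ is the cathode (higher E°), Cl₂/Cl⁻ the anode: E°cell = +1.61 − (+1.40) = +0.21 V, n = 2.
Overall: 2 Ce⁴⁺(aq) + 2 Cl⁻(aq) → 2 Ce³⁺(aq) + Cl₂(g)
Q = [Ce³⁺]^2·P(Cl₂) / ([Ce⁴⁺]^2·[Cl⁻]^2); log Q = 6.447.
E = E° − (0.0592/n) log Q = +0.21 − (0.0592/2)(6.447) = +0.019 V.

+0.019 V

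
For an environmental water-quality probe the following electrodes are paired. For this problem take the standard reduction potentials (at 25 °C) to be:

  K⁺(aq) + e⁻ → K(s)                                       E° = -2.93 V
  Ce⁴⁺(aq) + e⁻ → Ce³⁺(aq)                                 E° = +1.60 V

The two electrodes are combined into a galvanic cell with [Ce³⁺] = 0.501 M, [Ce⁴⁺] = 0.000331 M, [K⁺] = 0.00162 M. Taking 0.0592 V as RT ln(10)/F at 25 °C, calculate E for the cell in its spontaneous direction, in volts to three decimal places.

Ce⁴⁺/Ce³⁺ is the cathode (higher E°), K⁺/K the anode: E°cell = +1.60 − (-2.93) = +4.53 V, n = 1.
Overall: Ce⁴⁺(aq) + K(s) → Ce³⁺(aq) + K⁺(aq)
Q = [Ce³⁺]·[K⁺] / ([Ce⁴⁺]); log Q = 0.390.
E = E° − (0.0592/n) log Q = +4.53 − (0.0592/1)(0.390) = +4.507 V.

+4.507 V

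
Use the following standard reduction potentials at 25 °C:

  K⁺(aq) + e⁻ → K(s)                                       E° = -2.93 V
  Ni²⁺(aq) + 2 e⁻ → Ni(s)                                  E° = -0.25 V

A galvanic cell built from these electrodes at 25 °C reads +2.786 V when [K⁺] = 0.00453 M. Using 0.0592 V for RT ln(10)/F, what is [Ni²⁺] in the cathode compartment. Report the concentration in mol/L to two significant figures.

Ni²⁺/Ni is the cathode, K⁺/K the anode: E°cell = +2.68 V, n = 2.
Overall reaction: Ni²⁺(aq) + 2 K(s) → Ni(s) + 2 K⁺(aq); Q = [K⁺]^2/[Ni²⁺]^1.
From E = E° − (0.0592/n) log Q: log Q = (E° − E)·n/0.0592 = (+2.68 − (+2.786))·2/0.0592 = -3.5811.
So 1·log[Ni²⁺] = 2·log(0.00453) − log Q = -4.6878 − (-3.5811) = -1.1067; [Ni²⁺] = 10^(-1.1067) ≈ 0.078 M.

0.078 M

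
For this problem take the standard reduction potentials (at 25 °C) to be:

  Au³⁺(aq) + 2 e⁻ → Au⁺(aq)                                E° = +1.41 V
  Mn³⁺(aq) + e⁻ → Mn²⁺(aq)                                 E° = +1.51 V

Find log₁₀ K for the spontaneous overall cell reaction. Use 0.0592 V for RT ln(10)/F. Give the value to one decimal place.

Cathode: Mn³⁺/Mn²⁺; anode: Au³⁺/Au⁺. E°cell = +0.10 V, n = 2.
log K = nE°cell / 0.0592 = (2)(+0.10) / 0.0592 = 3.4.

3.4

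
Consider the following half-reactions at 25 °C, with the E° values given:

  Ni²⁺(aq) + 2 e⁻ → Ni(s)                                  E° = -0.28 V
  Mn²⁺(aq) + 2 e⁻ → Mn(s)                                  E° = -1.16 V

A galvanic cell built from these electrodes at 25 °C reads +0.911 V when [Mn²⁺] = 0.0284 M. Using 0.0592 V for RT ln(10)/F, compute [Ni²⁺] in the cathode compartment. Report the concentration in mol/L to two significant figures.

Ni²⁺/Ni is the cathode, Mn²⁺/Mn the anode: E°cell = +0.88 V, n = 2.
Overall reaction: Ni²⁺(aq) + Mn(s) → Ni(s) + Mn²⁺(aq); Q = [Mn²⁺]^1/[Ni²⁺]^1.
From E = E° − (0.0592/n) log Q: log Q = (E° − E)·n/0.0592 = (+0.88 − (+0.911))·2/0.0592 = -1.0473.
So 1·log[Ni²⁺] = 1·log(0.0284) − log Q = -1.5467 − (-1.0473) = -0.4994; [Ni²⁺] = 10^(-0.4994) ≈ 0.32 M.

0.32 M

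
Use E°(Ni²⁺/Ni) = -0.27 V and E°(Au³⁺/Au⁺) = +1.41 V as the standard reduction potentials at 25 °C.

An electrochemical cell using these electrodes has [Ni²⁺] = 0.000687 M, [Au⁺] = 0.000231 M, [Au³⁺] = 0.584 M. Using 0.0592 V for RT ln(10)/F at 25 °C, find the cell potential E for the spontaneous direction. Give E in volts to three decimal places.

+1.874 V

Au³⁺/Au⁺ is the cathode (higher E°), Ni²⁺/Ni the anode: E°cell = +1.41 − (-0.27) = +1.68 V, n = 2.
Overall: Au³⁺(aq) + Ni(s) → Au⁺(aq) + Ni²⁺(aq)
Q = [Au⁺]·[Ni²⁺] / ([Au³⁺]); log Q = -6.566.
E = E° − (0.0592/n) log Q = +1.68 − (0.0592/2)(-6.566) = +1.874 V.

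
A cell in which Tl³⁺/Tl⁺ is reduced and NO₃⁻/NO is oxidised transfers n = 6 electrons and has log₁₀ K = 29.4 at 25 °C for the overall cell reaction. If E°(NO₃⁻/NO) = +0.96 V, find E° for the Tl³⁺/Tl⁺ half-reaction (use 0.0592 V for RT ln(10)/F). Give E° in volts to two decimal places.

+1.25 V

E°cell = (0.0592/n)·log K = (0.0592/6)(29.4) = +0.290 V.
Since Tl³⁺/Tl⁺ is the cathode and NO₃⁻/NO the anode, E°cell = E°(Tl³⁺/Tl⁺) − E°(NO₃⁻/NO).
So E°(Tl³⁺/Tl⁺) = E°cell + E°(NO₃⁻/NO) = +0.290 + (+0.96) = +1.25 V.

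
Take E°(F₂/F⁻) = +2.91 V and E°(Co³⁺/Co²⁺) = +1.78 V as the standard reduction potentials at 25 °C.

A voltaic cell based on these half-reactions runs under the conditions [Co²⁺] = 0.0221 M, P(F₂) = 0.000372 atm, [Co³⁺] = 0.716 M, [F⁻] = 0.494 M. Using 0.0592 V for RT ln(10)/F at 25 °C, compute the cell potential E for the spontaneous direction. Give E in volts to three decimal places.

F₂/F⁻ is the cathode (higher E°), Co³⁺/Co²⁺ the anode: E°cell = +2.91 − (+1.78) = +1.13 V, n = 2.
Overall: F₂(g) + 2 Co²⁺(aq) → 2 F⁻(aq) + 2 Co³⁺(aq)
Q = [F⁻]^2·[Co³⁺]^2 / (P(F₂)·[Co²⁺]^2); log Q = 5.838.
E = E° − (0.0592/n) log Q = +1.13 − (0.0592/2)(5.838) = +0.957 V.

+0.957 V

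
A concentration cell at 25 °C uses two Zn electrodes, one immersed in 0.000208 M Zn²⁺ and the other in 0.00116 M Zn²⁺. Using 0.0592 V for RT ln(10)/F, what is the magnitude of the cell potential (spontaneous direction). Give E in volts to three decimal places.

+0.022 V

For a concentration cell E°cell = 0. The 0.00116 M side is the cathode (reduction is favoured where [Zn²⁺] is higher).
With n = 2, E = −(0.0592/2) log([Zn²⁺]ₐₙ/[Zn²⁺]꜀ₐₜ) = −(0.0592/2) log(0.000208/0.00116) = −(0.0592/2)(-0.746) = +0.022 V.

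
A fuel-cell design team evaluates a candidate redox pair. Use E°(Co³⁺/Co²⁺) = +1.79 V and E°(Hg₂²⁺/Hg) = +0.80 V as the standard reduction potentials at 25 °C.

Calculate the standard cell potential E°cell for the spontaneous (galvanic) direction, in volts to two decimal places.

+0.99 V

The Co³⁺/Co²⁺ couple has the higher reduction potential, so it is the cathode; Hg₂²⁺/Hg is oxidised at the anode.
E°cell = E°(cathode) − E°(anode) = (+1.79) − (+0.80) = +0.99 V.
Since E°cell > 0, the reaction is spontaneous under standard conditions.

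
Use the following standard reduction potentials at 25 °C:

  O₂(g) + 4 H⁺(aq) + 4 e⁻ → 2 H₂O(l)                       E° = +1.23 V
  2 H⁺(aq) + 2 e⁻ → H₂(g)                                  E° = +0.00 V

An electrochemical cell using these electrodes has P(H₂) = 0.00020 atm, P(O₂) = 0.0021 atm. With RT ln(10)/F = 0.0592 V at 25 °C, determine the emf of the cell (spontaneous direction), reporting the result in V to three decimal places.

+1.081 V

O₂/H₂O is the cathode (higher E°), H⁺/H₂ the anode: E°cell = +1.23 − (+0.00) = +1.23 V, n = 4.
Overall: O₂(g) + 2 H₂(g) → 2 H₂O(l)
Q = 1 / (P(O₂)·P(H₂)^2); log Q = 10.076.
E = E° − (0.0592/n) log Q = +1.23 − (0.0592/4)(10.076) = +1.081 V.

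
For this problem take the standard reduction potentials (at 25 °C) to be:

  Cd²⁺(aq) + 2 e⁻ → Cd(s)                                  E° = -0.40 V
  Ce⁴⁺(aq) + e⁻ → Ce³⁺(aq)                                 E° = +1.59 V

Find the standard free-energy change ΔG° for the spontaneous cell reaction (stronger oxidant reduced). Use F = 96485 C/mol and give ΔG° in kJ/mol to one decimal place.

Ce⁴⁺/Ce³⁺ (E° = +1.59 V) is the cathode; Cd²⁺/Cd (E° = -0.40 V) is the anode, so E°cell = +1.99 V.
Balancing electrons gives n = 2 (lcm of 1 and 2).
ΔG° = −nFE° = −(2)(96485)(+1.99) = -384,010 J = -384.0 kJ/mol.

-384.0 kJ/mol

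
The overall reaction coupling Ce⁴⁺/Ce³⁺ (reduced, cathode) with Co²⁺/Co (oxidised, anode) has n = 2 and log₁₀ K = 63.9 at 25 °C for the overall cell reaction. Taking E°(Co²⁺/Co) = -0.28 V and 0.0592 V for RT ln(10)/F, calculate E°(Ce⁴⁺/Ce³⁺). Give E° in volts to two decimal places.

E°cell = (0.0592/n)·log K = (0.0592/2)(63.9) = +1.891 V.
Since Ce⁴⁺/Ce³⁺ is the cathode and Co²⁺/Co the anode, E°cell = E°(Ce⁴⁺/Ce³⁺) − E°(Co²⁺/Co).
So E°(Ce⁴⁺/Ce³⁺) = E°cell + E°(Co²⁺/Co) = +1.891 + (-0.28) = +1.61 V.

+1.61 V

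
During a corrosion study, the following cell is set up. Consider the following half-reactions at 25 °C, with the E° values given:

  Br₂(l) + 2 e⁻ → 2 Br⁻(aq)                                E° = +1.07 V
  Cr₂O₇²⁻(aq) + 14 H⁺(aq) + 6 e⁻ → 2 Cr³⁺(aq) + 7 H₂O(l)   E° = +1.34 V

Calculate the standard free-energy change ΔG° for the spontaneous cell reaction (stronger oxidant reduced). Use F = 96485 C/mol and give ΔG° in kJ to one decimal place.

-156.3 kJ

Cr₂O₇²⁻/Cr³⁺ (E° = +1.34 V) is the cathode; Br₂/Br⁻ (E° = +1.07 V) is the anode, so E°cell = +0.27 V.
Balancing electrons gives n = 6 (lcm of 6 and 2).
ΔG° = −nFE° = −(6)(96485)(+0.27) = -156,306 J = -156.3 kJ.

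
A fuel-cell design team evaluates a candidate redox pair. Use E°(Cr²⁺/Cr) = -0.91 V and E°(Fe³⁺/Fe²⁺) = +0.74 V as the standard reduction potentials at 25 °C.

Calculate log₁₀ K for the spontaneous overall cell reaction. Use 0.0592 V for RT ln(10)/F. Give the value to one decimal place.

55.7

Cathode: Fe³⁺/Fe²⁺; anode: Cr²⁺/Cr. E°cell = +1.65 V, n = 2.
log K = nE°cell / 0.0592 = (2)(+1.65) / 0.0592 = 55.7.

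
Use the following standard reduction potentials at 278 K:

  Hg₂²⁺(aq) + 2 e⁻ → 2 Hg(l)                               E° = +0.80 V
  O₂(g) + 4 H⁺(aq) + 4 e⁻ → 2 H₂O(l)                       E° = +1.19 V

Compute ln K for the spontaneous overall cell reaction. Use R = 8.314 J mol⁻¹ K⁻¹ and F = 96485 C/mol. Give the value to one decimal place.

65.1

Cathode: O₂/H₂O; anode: Hg₂²⁺/Hg. E°cell = (+1.19) − (+0.80) = +0.39 V, with n = 4.
ΔG° = −nFE° = −RT ln K, so ln K = nFE°/(RT) = (4)(96485)(+0.39) / ((8.314)(278)) = 65.122.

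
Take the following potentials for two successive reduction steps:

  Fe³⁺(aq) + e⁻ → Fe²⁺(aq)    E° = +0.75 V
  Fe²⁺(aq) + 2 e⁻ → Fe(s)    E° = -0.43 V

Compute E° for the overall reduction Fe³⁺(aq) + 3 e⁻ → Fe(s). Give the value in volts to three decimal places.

-0.037 V

Since ΔG° = −nFE° is additive over sequential reductions, n₃E°₃ = n₁E°₁ + n₂E°₂.
E°₃ = (1×+0.75 + 2×-0.43) / 3 = (-0.110) / 3 = -0.037 V.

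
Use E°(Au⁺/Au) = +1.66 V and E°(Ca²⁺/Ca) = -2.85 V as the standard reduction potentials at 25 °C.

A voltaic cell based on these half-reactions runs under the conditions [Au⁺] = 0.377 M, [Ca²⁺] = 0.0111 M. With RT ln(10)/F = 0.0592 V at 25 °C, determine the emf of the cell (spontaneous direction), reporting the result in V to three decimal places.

+4.543 V

Au⁺/Au is the cathode (higher E°), Ca²⁺/Ca the anode: E°cell = +1.66 − (-2.85) = +4.51 V, n = 2.
Overall: 2 Au⁺(aq) + Ca(s) → 2 Au(s) + Ca²⁺(aq)
Q = [Ca²⁺] / ([Au⁺]^2); log Q = -1.107.
E = E° − (0.0592/n) log Q = +4.51 − (0.0592/2)(-1.107) = +4.543 V.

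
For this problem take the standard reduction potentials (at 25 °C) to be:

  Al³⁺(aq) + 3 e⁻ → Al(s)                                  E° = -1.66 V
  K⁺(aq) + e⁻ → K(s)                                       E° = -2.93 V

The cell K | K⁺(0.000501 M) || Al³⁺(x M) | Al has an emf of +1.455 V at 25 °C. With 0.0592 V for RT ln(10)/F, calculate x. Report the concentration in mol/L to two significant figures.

Al³⁺/Al is the cathode, K⁺/K the anode: E°cell = +1.27 V, n = 3.
Overall reaction: Al³⁺(aq) + 3 K(s) → Al(s) + 3 K⁺(aq); Q = [K⁺]^3/[Al³⁺]^1.
From E = E° − (0.0592/n) log Q: log Q = (E° − E)·n/0.0592 = (+1.27 − (+1.455))·3/0.0592 = -9.3750.
So 1·log[Al³⁺] = 3·log(0.000501) − log Q = -9.9005 − (-9.3750) = -0.5255; [Al³⁺] = 10^(-0.5255) ≈ 0.30 M.

0.30 M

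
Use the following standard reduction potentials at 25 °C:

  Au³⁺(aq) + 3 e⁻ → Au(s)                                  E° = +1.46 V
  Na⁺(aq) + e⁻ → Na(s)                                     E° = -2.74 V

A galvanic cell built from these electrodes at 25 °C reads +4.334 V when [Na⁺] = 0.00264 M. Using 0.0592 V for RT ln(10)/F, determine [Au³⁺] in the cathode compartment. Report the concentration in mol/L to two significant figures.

0.11 M

Au³⁺/Au is the cathode, Na⁺/Na the anode: E°cell = +4.20 V, n = 3.
Overall reaction: Au³⁺(aq) + 3 Na(s) → Au(s) + 3 Na⁺(aq); Q = [Na⁺]^3/[Au³⁺]^1.
From E = E° − (0.0592/n) log Q: log Q = (E° − E)·n/0.0592 = (+4.20 − (+4.334))·3/0.0592 = -6.7905.
So 1·log[Au³⁺] = 3·log(0.00264) − log Q = -7.7352 − (-6.7905) = -0.9447; [Au³⁺] = 10^(-0.9447) ≈ 0.11 M.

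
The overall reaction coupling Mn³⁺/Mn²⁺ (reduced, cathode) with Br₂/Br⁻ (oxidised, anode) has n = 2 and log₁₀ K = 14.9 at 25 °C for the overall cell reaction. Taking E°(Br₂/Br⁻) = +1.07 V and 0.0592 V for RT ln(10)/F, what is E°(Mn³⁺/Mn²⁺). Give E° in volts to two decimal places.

E°cell = (0.0592/n)·log K = (0.0592/2)(14.9) = +0.441 V.
Since Mn³⁺/Mn²⁺ is the cathode and Br₂/Br⁻ the anode, E°cell = E°(Mn³⁺/Mn²⁺) − E°(Br₂/Br⁻).
So E°(Mn³⁺/Mn²⁺) = E°cell + E°(Br₂/Br⁻) = +0.441 + (+1.07) = +1.51 V.

+1.51 V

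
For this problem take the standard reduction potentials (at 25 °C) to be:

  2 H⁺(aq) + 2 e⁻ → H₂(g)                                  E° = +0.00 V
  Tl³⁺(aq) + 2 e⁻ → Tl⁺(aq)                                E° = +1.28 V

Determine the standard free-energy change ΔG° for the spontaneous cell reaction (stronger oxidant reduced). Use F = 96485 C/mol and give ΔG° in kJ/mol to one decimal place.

Tl³⁺/Tl⁺ (E° = +1.28 V) is the cathode; H⁺/H₂ (E° = +0.00 V) is the anode, so E°cell = +1.28 V.
Balancing electrons gives n = 2 (lcm of 2 and 2).
ΔG° = −nFE° = −(2)(96485)(+1.28) = -247,002 J = -247.0 kJ/mol.

-247.0 kJ/mol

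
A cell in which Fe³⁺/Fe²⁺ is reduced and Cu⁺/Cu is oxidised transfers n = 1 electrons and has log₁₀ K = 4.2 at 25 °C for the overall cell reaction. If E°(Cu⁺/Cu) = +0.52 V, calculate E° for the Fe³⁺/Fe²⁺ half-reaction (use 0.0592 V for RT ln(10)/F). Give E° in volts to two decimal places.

E°cell = (0.0592/n)·log K = (0.0592/1)(4.2) = +0.249 V.
Since Fe³⁺/Fe²⁺ is the cathode and Cu⁺/Cu the anode, E°cell = E°(Fe³⁺/Fe²⁺) − E°(Cu⁺/Cu).
So E°(Fe³⁺/Fe²⁺) = E°cell + E°(Cu⁺/Cu) = +0.249 + (+0.52) = +0.77 V.

+0.77 V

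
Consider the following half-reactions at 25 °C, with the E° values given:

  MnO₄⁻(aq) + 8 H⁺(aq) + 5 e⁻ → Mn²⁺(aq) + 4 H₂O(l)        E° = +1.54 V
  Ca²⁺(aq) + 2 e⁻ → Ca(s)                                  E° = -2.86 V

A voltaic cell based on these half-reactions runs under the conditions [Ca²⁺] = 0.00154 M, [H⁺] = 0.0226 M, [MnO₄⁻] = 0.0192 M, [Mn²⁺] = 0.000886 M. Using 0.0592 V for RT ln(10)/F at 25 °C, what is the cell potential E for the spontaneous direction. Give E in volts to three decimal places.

MnO₄⁻/Mn²⁺ is the cathode (higher E°), Ca²⁺/Ca the anode: E°cell = +1.54 − (-2.86) = +4.40 V, n = 10.
Overall: 2 MnO₄⁻(aq) + 16 H⁺(aq) + 5 Ca(s) → 2 Mn²⁺(aq) + 8 H₂O(l) + 5 Ca²⁺(aq)
Q = [Mn²⁺]^2·[Ca²⁺]^5 / ([MnO₄⁻]^2·[H⁺]^16); log Q = 9.600.
E = E° − (0.0592/n) log Q = +4.40 − (0.0592/10)(9.600) = +4.343 V.

+4.343 V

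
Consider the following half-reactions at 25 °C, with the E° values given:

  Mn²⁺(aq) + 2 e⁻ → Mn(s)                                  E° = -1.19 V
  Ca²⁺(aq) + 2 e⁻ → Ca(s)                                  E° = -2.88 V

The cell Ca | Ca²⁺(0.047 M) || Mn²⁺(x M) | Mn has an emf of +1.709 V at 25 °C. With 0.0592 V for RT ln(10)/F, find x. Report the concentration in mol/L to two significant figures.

0.21 M

Mn²⁺/Mn is the cathode, Ca²⁺/Ca the anode: E°cell = +1.69 V, n = 2.
Overall reaction: Mn²⁺(aq) + Ca(s) → Mn(s) + Ca²⁺(aq); Q = [Ca²⁺]^1/[Mn²⁺]^1.
From E = E° − (0.0592/n) log Q: log Q = (E° − E)·n/0.0592 = (+1.69 − (+1.709))·2/0.0592 = -0.6419.
So 1·log[Mn²⁺] = 1·log(0.047) − log Q = -1.3279 − (-0.6419) = -0.6860; [Mn²⁺] = 10^(-0.6860) ≈ 0.21 M.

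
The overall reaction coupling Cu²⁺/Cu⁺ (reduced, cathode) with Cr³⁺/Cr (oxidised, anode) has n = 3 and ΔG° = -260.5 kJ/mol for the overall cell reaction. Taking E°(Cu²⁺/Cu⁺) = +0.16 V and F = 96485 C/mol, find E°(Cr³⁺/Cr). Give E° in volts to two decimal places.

E°cell = −ΔG°/(nF) = −(-260.5×10³)/((3)(96485)) = +0.900 V.
Since Cu²⁺/Cu⁺ is the cathode and Cr³⁺/Cr the anode, E°cell = E°(Cu²⁺/Cu⁺) − E°(Cr³⁺/Cr).
So E°(Cr³⁺/Cr) = E°(Cu²⁺/Cu⁺) − E°cell = (+0.16) − (+0.900) = -0.74 V.

-0.74 V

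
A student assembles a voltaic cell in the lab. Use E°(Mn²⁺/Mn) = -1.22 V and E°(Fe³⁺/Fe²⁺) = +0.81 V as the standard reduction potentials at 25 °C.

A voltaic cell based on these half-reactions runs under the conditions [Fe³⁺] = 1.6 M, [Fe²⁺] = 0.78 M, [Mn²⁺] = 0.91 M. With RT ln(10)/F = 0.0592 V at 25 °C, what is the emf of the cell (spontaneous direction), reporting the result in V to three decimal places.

+2.050 V

Fe³⁺/Fe²⁺ is the cathode (higher E°), Mn²⁺/Mn the anode: E°cell = +0.81 − (-1.22) = +2.03 V, n = 2.
Overall: 2 Fe³⁺(aq) + Mn(s) → 2 Fe²⁺(aq) + Mn²⁺(aq)
Q = [Fe²⁺]^2·[Mn²⁺] / ([Fe³⁺]^2); log Q = -0.665.
E = E° − (0.0592/n) log Q = +2.03 − (0.0592/2)(-0.665) = +2.050 V.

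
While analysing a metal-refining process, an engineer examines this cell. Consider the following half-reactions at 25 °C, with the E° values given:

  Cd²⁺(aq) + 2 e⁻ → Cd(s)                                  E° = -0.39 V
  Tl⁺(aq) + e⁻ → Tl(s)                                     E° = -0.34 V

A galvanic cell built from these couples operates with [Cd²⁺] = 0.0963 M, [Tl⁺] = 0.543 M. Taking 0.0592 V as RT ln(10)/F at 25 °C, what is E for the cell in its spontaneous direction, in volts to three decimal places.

Tl⁺/Tl is the cathode (higher E°), Cd²⁺/Cd the anode: E°cell = -0.34 − (-0.39) = +0.05 V, n = 2.
Overall: 2 Tl⁺(aq) + Cd(s) → 2 Tl(s) + Cd²⁺(aq)
Q = [Cd²⁺] / ([Tl⁺]^2); log Q = -0.486.
E = E° − (0.0592/n) log Q = +0.05 − (0.0592/2)(-0.486) = +0.064 V.

+0.064 V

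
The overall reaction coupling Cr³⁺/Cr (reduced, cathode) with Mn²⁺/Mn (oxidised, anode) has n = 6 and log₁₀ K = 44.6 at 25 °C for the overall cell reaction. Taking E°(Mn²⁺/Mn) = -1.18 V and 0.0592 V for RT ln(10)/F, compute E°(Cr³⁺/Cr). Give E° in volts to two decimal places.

-0.74 V

E°cell = (0.0592/n)·log K = (0.0592/6)(44.6) = +0.440 V.
Since Cr³⁺/Cr is the cathode and Mn²⁺/Mn the anode, E°cell = E°(Cr³⁺/Cr) − E°(Mn²⁺/Mn).
So E°(Cr³⁺/Cr) = E°cell + E°(Mn²⁺/Mn) = +0.440 + (-1.18) = -0.74 V.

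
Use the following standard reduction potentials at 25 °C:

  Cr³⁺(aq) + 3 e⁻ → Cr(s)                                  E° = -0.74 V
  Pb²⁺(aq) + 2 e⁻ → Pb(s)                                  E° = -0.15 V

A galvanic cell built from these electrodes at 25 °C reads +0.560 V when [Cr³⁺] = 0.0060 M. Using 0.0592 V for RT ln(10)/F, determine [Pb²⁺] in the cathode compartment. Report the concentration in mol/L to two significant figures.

Pb²⁺/Pb is the cathode, Cr³⁺/Cr the anode: E°cell = +0.59 V, n = 6.
Overall reaction: 3 Pb²⁺(aq) + 2 Cr(s) → 3 Pb(s) + 2 Cr³⁺(aq); Q = [Cr³⁺]^2/[Pb²⁺]^3.
From E = E° − (0.0592/n) log Q: log Q = (E° − E)·n/0.0592 = (+0.59 − (+0.560))·6/0.0592 = 3.0405.
So 3·log[Pb²⁺] = 2·log(0.006) − log Q = -4.4437 − (3.0405) = -7.4842; log[Pb²⁺] = -7.4842 / 3 = -2.4947; [Pb²⁺] = 10^(-2.4947) ≈ 0.0032 M.

0.0032 M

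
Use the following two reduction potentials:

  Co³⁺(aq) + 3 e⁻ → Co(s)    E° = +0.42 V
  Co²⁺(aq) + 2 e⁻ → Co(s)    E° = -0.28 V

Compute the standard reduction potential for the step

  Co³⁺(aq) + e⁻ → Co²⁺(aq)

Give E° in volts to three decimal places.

+1.820 V

Sequential free energies add, so n₃E°₃ = n₁E°₁ + n₂E°₂.
With n₃ = 3, and the known step contributing 2×(-0.28) V, the unknown satisfies 1·E° = 3×(+0.42) − 2×(-0.28) = +1.820.
E° = +1.820 / 1 = +1.820 V.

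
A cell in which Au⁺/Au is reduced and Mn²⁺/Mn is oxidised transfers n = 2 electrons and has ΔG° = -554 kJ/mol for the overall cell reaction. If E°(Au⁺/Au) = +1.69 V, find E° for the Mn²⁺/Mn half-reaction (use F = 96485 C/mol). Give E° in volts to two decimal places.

-1.18 V

E°cell = −ΔG°/(nF) = −(-554×10³)/((2)(96485)) = +2.871 V.
Since Au⁺/Au is the cathode and Mn²⁺/Mn the anode, E°cell = E°(Au⁺/Au) − E°(Mn²⁺/Mn).
So E°(Mn²⁺/Mn) = E°(Au⁺/Au) − E°cell = (+1.69) − (+2.871) = -1.18 V.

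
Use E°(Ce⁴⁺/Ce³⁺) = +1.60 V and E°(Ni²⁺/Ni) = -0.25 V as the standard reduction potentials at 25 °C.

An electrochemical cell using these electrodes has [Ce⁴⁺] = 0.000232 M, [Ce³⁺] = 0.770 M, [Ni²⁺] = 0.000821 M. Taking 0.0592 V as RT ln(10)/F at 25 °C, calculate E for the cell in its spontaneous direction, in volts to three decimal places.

Ce⁴⁺/Ce³⁺ is the cathode (higher E°), Ni²⁺/Ni the anode: E°cell = +1.60 − (-0.25) = +1.85 V, n = 2.
Overall: 2 Ce⁴⁺(aq) + Ni(s) → 2 Ce³⁺(aq) + Ni²⁺(aq)
Q = [Ce³⁺]^2·[Ni²⁺] / ([Ce⁴⁺]^2); log Q = 3.956.
E = E° − (0.0592/n) log Q = +1.85 − (0.0592/2)(3.956) = +1.733 V.

+1.733 V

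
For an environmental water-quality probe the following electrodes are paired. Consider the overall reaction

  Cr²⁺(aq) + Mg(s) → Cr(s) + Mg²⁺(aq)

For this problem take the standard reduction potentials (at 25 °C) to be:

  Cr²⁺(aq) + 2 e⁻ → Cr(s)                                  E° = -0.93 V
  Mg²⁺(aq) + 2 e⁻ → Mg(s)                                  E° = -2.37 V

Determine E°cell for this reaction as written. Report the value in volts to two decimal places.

The Cr²⁺/Cr couple has the higher reduction potential, so it is the cathode; Mg²⁺/Mg is oxidised at the anode.
E°cell = E°(cathode) − E°(anode) = (-0.93) − (-2.37) = +1.44 V.
Since E°cell > 0, the reaction is spontaneous under standard conditions.

+1.44 V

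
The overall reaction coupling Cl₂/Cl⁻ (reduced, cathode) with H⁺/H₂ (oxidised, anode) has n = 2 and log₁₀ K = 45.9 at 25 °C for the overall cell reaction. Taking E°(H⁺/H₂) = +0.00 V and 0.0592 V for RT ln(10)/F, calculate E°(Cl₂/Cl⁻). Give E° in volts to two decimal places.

E°cell = (0.0592/n)·log K = (0.0592/2)(45.9) = +1.359 V.
Since Cl₂/Cl⁻ is the cathode and H⁺/H₂ the anode, E°cell = E°(Cl₂/Cl⁻) − E°(H⁺/H₂).
So E°(Cl₂/Cl⁻) = E°cell + E°(H⁺/H₂) = +1.359 + (+0.00) = +1.36 V.

+1.36 V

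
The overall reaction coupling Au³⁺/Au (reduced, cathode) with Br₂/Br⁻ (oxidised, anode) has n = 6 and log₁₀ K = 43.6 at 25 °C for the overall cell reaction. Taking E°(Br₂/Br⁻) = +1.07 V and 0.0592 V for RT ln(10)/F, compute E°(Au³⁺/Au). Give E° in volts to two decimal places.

+1.50 V

E°cell = (0.0592/n)·log K = (0.0592/6)(43.6) = +0.430 V.
Since Au³⁺/Au is the cathode and Br₂/Br⁻ the anode, E°cell = E°(Au³⁺/Au) − E°(Br₂/Br⁻).
So E°(Au³⁺/Au) = E°cell + E°(Br₂/Br⁻) = +0.430 + (+1.07) = +1.50 V.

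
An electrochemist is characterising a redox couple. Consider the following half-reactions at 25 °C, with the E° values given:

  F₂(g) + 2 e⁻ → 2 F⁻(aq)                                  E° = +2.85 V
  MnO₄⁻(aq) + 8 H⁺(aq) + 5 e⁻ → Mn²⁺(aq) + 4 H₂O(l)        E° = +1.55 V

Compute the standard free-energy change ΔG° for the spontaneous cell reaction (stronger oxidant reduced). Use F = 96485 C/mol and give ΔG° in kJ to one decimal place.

-1254.3 kJ

F₂/F⁻ (E° = +2.85 V) is the cathode; MnO₄⁻/Mn²⁺ (E° = +1.55 V) is the anode, so E°cell = +1.30 V.
Balancing electrons gives n = 10 (lcm of 2 and 5).
ΔG° = −nFE° = −(10)(96485)(+1.30) = -1,254,305 J = -1254.3 kJ.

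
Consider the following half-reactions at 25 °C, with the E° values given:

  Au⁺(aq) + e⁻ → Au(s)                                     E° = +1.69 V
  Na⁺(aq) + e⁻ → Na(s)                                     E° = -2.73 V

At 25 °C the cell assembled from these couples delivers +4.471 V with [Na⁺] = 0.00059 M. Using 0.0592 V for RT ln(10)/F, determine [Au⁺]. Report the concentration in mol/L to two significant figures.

Au⁺/Au is the cathode, Na⁺/Na the anode: E°cell = +4.42 V, n = 1.
Overall reaction: Au⁺(aq) + Na(s) → Au(s) + Na⁺(aq); Q = [Na⁺]^1/[Au⁺]^1.
From E = E° − (0.0592/n) log Q: log Q = (E° − E)·n/0.0592 = (+4.42 − (+4.471))·1/0.0592 = -0.8615.
So 1·log[Au⁺] = 1·log(0.00059) − log Q = -3.2291 − (-0.8615) = -2.3676; [Au⁺] = 10^(-2.3676) ≈ 0.0043 M.

0.0043 M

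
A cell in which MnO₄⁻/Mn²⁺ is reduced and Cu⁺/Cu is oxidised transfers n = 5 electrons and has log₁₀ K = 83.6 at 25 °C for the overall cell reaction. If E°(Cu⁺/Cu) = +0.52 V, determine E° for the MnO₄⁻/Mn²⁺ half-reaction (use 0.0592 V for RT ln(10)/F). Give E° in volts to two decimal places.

E°cell = (0.0592/n)·log K = (0.0592/5)(83.6) = +0.990 V.
Since MnO₄⁻/Mn²⁺ is the cathode and Cu⁺/Cu the anode, E°cell = E°(MnO₄⁻/Mn²⁺) − E°(Cu⁺/Cu).
So E°(MnO₄⁻/Mn²⁺) = E°cell + E°(Cu⁺/Cu) = +0.990 + (+0.52) = +1.51 V.

+1.51 V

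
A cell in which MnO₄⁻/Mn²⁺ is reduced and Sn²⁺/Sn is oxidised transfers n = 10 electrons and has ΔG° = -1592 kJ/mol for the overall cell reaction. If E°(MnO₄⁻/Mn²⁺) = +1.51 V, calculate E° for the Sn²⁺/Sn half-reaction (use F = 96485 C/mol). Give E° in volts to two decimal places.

E°cell = −ΔG°/(nF) = −(-1592×10³)/((10)(96485)) = +1.650 V.
Since MnO₄⁻/Mn²⁺ is the cathode and Sn²⁺/Sn the anode, E°cell = E°(MnO₄⁻/Mn²⁺) − E°(Sn²⁺/Sn).
So E°(Sn²⁺/Sn) = E°(MnO₄⁻/Mn²⁺) − E°cell = (+1.51) − (+1.650) = -0.14 V.

-0.14 V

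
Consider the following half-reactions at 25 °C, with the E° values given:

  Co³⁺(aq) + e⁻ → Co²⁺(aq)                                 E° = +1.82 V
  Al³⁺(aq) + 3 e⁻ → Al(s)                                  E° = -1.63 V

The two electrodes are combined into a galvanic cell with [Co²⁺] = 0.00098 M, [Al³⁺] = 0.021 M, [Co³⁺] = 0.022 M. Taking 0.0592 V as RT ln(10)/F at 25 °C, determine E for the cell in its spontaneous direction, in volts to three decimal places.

Co³⁺/Co²⁺ is the cathode (higher E°), Al³⁺/Al the anode: E°cell = +1.82 − (-1.63) = +3.45 V, n = 3.
Overall: 3 Co³⁺(aq) + Al(s) → 3 Co²⁺(aq) + Al³⁺(aq)
Q = [Co²⁺]^3·[Al³⁺] / ([Co³⁺]^3); log Q = -5.731.
E = E° − (0.0592/n) log Q = +3.45 − (0.0592/3)(-5.731) = +3.563 V.

+3.563 V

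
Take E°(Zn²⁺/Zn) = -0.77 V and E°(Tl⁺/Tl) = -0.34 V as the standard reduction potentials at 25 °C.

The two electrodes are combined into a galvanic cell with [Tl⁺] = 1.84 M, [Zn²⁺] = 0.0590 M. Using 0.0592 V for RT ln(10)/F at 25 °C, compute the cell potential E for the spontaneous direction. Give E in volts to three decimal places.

Tl⁺/Tl is the cathode (higher E°), Zn²⁺/Zn the anode: E°cell = -0.34 − (-0.77) = +0.43 V, n = 2.
Overall: 2 Tl⁺(aq) + Zn(s) → 2 Tl(s) + Zn²⁺(aq)
Q = [Zn²⁺] / ([Tl⁺]^2); log Q = -1.759.
E = E° − (0.0592/n) log Q = +0.43 − (0.0592/2)(-1.759) = +0.482 V.

+0.482 V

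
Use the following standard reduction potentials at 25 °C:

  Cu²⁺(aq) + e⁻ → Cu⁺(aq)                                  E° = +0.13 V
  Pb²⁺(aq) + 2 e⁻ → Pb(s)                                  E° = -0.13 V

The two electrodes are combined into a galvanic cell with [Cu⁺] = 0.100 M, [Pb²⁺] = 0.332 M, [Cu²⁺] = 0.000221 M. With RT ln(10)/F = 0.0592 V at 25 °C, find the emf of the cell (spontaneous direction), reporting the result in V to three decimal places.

Cu²⁺/Cu⁺ is the cathode (higher E°), Pb²⁺/Pb the anode: E°cell = +0.13 − (-0.13) = +0.26 V, n = 2.
Overall: 2 Cu²⁺(aq) + Pb(s) → 2 Cu⁺(aq) + Pb²⁺(aq)
Q = [Cu⁺]^2·[Pb²⁺] / ([Cu²⁺]^2); log Q = 4.832.
E = E° − (0.0592/n) log Q = +0.26 − (0.0592/2)(4.832) = +0.117 V.

+0.117 V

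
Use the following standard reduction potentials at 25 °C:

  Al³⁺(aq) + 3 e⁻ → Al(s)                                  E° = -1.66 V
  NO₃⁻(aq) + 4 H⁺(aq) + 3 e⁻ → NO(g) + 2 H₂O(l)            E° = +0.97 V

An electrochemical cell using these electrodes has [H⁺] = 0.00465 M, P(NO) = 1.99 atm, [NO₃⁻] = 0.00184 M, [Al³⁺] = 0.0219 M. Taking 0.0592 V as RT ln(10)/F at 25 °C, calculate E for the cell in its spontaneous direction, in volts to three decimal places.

NO₃⁻/NO is the cathode (higher E°), Al³⁺/Al the anode: E°cell = +0.97 − (-1.66) = +2.63 V, n = 3.
Overall: NO₃⁻(aq) + 4 H⁺(aq) + Al(s) → NO(g) + 2 H₂O(l) + Al³⁺(aq)
Q = P(NO)·[Al³⁺] / ([NO₃⁻]·[H⁺]^4); log Q = 10.705.
E = E° − (0.0592/n) log Q = +2.63 − (0.0592/3)(10.705) = +2.419 V.

+2.419 V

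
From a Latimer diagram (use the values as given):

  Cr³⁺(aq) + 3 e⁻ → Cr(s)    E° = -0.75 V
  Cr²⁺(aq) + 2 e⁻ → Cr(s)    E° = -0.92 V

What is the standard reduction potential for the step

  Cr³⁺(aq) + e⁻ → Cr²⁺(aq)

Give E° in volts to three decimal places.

Sequential free energies add, so n₃E°₃ = n₁E°₁ + n₂E°₂.
With n₃ = 3, and the known step contributing 2×(-0.92) V, the unknown satisfies 1·E° = 3×(-0.75) − 2×(-0.92) = -0.410.
E° = -0.410 / 1 = -0.410 V.

-0.410 V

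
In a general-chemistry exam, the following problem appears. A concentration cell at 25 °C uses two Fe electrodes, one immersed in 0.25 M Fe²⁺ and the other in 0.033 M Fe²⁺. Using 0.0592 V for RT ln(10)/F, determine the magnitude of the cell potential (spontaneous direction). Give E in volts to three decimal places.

For a concentration cell E°cell = 0. The 0.25 M side is the cathode (reduction is favoured where [Fe²⁺] is higher).
With n = 2, E = −(0.0592/2) log([Fe²⁺]ₐₙ/[Fe²⁺]꜀ₐₜ) = −(0.0592/2) log(0.033/0.25) = −(0.0592/2)(-0.879) = +0.026 V.

+0.026 V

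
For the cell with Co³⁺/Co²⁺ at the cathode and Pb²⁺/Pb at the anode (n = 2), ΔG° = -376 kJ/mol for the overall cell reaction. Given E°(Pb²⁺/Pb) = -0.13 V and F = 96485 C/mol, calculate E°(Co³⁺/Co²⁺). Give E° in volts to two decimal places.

E°cell = −ΔG°/(nF) = −(-376×10³)/((2)(96485)) = +1.948 V.
Since Co³⁺/Co²⁺ is the cathode and Pb²⁺/Pb the anode, E°cell = E°(Co³⁺/Co²⁺) − E°(Pb²⁺/Pb).
So E°(Co³⁺/Co²⁺) = E°cell + E°(Pb²⁺/Pb) = +1.948 + (-0.13) = +1.82 V.

+1.82 V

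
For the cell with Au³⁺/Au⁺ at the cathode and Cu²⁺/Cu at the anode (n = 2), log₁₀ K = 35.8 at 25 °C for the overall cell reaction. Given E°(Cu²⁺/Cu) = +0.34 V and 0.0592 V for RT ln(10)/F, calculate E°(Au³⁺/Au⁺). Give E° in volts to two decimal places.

E°cell = (0.0592/n)·log K = (0.0592/2)(35.8) = +1.060 V.
Since Au³⁺/Au⁺ is the cathode and Cu²⁺/Cu the anode, E°cell = E°(Au³⁺/Au⁺) − E°(Cu²⁺/Cu).
So E°(Au³⁺/Au⁺) = E°cell + E°(Cu²⁺/Cu) = +1.060 + (+0.34) = +1.40 V.

+1.40 V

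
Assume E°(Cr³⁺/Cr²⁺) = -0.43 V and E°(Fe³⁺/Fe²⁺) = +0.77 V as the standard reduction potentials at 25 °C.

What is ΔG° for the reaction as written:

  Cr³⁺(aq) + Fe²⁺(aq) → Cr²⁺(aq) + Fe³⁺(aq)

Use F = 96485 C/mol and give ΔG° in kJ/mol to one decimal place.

+115.8 kJ/mol

As written, Cr³⁺/Cr²⁺ is reduced (cathode) and Fe³⁺/Fe²⁺ is oxidised (anode), so E°cell = (-0.43) − (+0.77) = -1.20 V.
Balancing electrons gives n = 1.
ΔG° = −nFE° = −(1)(96485)(-1.20) = 115,782 J = +115.8 kJ/mol.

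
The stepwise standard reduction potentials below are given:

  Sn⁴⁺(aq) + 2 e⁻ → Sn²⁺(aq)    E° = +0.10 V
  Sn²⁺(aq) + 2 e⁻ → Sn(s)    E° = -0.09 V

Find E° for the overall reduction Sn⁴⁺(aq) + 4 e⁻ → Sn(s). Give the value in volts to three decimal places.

Since ΔG° = −nFE° is additive over sequential reductions, n₃E°₃ = n₁E°₁ + n₂E°₂.
E°₃ = (2×+0.10 + 2×-0.09) / 4 = (+0.020) / 4 = +0.005 V.

+0.005 V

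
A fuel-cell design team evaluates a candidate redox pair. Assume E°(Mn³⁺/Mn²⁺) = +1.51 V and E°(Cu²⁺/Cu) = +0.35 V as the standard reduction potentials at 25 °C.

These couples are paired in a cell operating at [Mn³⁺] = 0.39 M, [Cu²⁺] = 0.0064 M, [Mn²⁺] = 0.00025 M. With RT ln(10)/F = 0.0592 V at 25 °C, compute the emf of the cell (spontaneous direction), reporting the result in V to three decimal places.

Mn³⁺/Mn²⁺ is the cathode (higher E°), Cu²⁺/Cu the anode: E°cell = +1.51 − (+0.35) = +1.16 V, n = 2.
Overall: 2 Mn³⁺(aq) + Cu(s) → 2 Mn²⁺(aq) + Cu²⁺(aq)
Q = [Mn²⁺]^2·[Cu²⁺] / ([Mn³⁺]^2); log Q = -8.580.
E = E° − (0.0592/n) log Q = +1.16 − (0.0592/2)(-8.580) = +1.414 V.

+1.414 V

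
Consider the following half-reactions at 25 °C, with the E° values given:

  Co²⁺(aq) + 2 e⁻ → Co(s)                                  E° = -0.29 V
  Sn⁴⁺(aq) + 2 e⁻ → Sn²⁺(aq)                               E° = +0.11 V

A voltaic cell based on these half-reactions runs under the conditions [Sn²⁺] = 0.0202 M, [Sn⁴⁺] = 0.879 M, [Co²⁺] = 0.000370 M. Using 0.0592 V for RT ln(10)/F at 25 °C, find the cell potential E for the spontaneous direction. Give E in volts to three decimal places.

Sn⁴⁺/Sn²⁺ is the cathode (higher E°), Co²⁺/Co the anode: E°cell = +0.11 − (-0.29) = +0.40 V, n = 2.
Overall: Sn⁴⁺(aq) + Co(s) → Sn²⁺(aq) + Co²⁺(aq)
Q = [Sn²⁺]·[Co²⁺] / ([Sn⁴⁺]); log Q = -5.070.
E = E° − (0.0592/n) log Q = +0.40 − (0.0592/2)(-5.070) = +0.550 V.

+0.550 V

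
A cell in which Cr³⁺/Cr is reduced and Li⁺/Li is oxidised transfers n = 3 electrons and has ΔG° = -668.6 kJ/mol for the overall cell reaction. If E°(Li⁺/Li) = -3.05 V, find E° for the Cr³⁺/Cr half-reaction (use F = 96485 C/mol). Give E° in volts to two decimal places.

-0.74 V

E°cell = −ΔG°/(nF) = −(-668.6×10³)/((3)(96485)) = +2.310 V.
Since Cr³⁺/Cr is the cathode and Li⁺/Li the anode, E°cell = E°(Cr³⁺/Cr) − E°(Li⁺/Li).
So E°(Cr³⁺/Cr) = E°cell + E°(Li⁺/Li) = +2.310 + (-3.05) = -0.74 V.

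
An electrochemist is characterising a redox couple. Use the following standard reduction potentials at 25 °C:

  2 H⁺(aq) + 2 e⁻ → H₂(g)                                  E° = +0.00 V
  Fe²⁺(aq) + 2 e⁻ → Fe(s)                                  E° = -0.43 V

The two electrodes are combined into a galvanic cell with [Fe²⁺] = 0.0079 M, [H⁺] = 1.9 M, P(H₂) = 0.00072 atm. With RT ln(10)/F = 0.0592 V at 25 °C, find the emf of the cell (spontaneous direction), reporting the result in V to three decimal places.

+0.602 V

H⁺/H₂ is the cathode (higher E°), Fe²⁺/Fe the anode: E°cell = +0.00 − (-0.43) = +0.43 V, n = 2.
Overall: 2 H⁺(aq) + Fe(s) → H₂(g) + Fe²⁺(aq)
Q = P(H₂)·[Fe²⁺] / ([H⁺]^2); log Q = -5.803.
E = E° − (0.0592/n) log Q = +0.43 − (0.0592/2)(-5.803) = +0.602 V.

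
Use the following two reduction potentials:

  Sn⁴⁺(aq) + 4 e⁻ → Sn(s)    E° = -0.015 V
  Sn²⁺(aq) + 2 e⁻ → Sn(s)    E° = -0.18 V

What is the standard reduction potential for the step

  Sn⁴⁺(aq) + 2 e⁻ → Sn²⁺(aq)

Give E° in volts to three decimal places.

+0.150 V

Sequential free energies add, so n₃E°₃ = n₁E°₁ + n₂E°₂.
With n₃ = 4, and the known step contributing 2×(-0.18) V, the unknown satisfies 2·E° = 4×(-0.015) − 2×(-0.18) = +0.300.
E° = +0.300 / 2 = +0.150 V.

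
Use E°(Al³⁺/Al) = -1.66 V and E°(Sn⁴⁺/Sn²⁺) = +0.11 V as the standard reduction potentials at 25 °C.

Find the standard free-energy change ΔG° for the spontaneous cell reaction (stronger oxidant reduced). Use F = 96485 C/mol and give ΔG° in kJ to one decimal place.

-1024.7 kJ

Sn⁴⁺/Sn²⁺ (E° = +0.11 V) is the cathode; Al³⁺/Al (E° = -1.66 V) is the anode, so E°cell = +1.77 V.
Balancing electrons gives n = 6 (lcm of 2 and 3).
ΔG° = −nFE° = −(6)(96485)(+1.77) = -1,024,671 J = -1024.7 kJ.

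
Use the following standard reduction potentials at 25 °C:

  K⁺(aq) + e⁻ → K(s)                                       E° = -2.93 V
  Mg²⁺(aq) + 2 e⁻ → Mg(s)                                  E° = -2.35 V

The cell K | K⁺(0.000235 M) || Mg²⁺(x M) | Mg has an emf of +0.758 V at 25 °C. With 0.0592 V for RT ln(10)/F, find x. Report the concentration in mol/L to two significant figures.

0.057 M

Mg²⁺/Mg is the cathode, K⁺/K the anode: E°cell = +0.58 V, n = 2.
Overall reaction: Mg²⁺(aq) + 2 K(s) → Mg(s) + 2 K⁺(aq); Q = [K⁺]^2/[Mg²⁺]^1.
From E = E° − (0.0592/n) log Q: log Q = (E° − E)·n/0.0592 = (+0.58 − (+0.758))·2/0.0592 = -6.0135.
So 1·log[Mg²⁺] = 2·log(0.000235) − log Q = -7.2579 − (-6.0135) = -1.2444; [Mg²⁺] = 10^(-1.2444) ≈ 0.057 M.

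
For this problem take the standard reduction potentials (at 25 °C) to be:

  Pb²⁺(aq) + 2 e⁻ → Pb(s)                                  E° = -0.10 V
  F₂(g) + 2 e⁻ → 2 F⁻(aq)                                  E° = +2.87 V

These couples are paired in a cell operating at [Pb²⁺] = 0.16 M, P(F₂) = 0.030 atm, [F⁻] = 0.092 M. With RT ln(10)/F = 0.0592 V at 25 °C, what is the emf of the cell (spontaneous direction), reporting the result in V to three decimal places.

+3.010 V

F₂/F⁻ is the cathode (higher E°), Pb²⁺/Pb the anode: E°cell = +2.87 − (-0.10) = +2.97 V, n = 2.
Overall: F₂(g) + Pb(s) → 2 F⁻(aq) + Pb²⁺(aq)
Q = [F⁻]^2·[Pb²⁺] / (P(F₂)); log Q = -1.345.
E = E° − (0.0592/n) log Q = +2.97 − (0.0592/2)(-1.345) = +3.010 V.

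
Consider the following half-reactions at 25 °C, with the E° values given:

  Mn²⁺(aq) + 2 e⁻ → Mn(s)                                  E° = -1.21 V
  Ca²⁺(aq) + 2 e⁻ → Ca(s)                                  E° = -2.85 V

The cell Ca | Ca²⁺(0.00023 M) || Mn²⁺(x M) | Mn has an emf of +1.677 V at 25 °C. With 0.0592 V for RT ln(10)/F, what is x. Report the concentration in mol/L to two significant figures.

0.0041 M

Mn²⁺/Mn is the cathode, Ca²⁺/Ca the anode: E°cell = +1.64 V, n = 2.
Overall reaction: Mn²⁺(aq) + Ca(s) → Mn(s) + Ca²⁺(aq); Q = [Ca²⁺]^1/[Mn²⁺]^1.
From E = E° − (0.0592/n) log Q: log Q = (E° − E)·n/0.0592 = (+1.64 − (+1.677))·2/0.0592 = -1.2500.
So 1·log[Mn²⁺] = 1·log(0.00023) − log Q = -3.6383 − (-1.2500) = -2.3883; [Mn²⁺] = 10^(-2.3883) ≈ 0.0041 M.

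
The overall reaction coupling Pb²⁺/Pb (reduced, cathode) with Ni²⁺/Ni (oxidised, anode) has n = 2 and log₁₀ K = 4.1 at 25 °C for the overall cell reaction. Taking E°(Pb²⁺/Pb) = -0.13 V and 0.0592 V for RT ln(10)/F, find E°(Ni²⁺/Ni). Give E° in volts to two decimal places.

E°cell = (0.0592/n)·log K = (0.0592/2)(4.1) = +0.121 V.
Since Pb²⁺/Pb is the cathode and Ni²⁺/Ni the anode, E°cell = E°(Pb²⁺/Pb) − E°(Ni²⁺/Ni).
So E°(Ni²⁺/Ni) = E°(Pb²⁺/Pb) − E°cell = (-0.13) − (+0.121) = -0.25 V.

-0.25 V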